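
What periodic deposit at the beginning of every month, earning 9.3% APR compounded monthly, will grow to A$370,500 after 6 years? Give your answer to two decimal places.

i = 0.093/12 = 0.00775 per month; n = 6·12 = 72.
FV-annuity factor × (1+i) = 96.668617; PMT = 370500 / 96.668617 = 3,832.6813

A$3,832.68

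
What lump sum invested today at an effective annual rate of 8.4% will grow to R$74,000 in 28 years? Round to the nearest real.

R$7,734

Discount factor = (1+0.084)^(−28) = 0.104515; PV = 74,000 × 0.104515 = 7,734.1362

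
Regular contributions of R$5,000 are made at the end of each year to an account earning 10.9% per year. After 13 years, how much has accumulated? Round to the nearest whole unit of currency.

R$130,186

FV = PMT · [(1+i)^n − 1] / i = 5000 · 26.037113 = 130,185.5657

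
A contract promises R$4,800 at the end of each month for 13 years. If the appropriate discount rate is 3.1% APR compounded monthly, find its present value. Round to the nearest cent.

R$615,652.07

Periodic rate i = 0.031/12 = 0.00258333; n = 13 × 12 = 156 periods.
PV = 4800 × [1 − (1+0.00258333)^(−156)] / 0.00258333 = 4800 × 128.260848 = 615,652.0706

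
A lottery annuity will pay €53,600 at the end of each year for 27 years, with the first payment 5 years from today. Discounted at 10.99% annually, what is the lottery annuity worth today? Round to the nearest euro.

Value one period before first payment (t=4): 53600 × [1 − (1+0.1099)^(−27)] / 0.1099 = 53600 × 8.554254 = 458,508.0188
PV₀ = 458,508.0188 / (1+0.1099)^4 = 458,508.0188 / 1.517523 = 302,142.2993

€302,142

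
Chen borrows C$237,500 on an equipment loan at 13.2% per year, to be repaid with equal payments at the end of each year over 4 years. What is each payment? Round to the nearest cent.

PMT = 237500 / ( [1 − (1+0.132)^(−4)] / 0.132 ) = 237500 / 2.962153 = 80,178.1655

C$80,178.17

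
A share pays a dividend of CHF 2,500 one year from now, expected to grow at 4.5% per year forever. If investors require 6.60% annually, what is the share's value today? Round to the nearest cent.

CHF 119,047.62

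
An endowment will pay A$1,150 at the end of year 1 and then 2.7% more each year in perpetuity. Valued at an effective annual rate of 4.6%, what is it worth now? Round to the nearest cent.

A$60,526.32

PV = PMT / (i − g) = 1150 / (0.046 − 0.027) = 1150 / 0.019000 = 60,526.3158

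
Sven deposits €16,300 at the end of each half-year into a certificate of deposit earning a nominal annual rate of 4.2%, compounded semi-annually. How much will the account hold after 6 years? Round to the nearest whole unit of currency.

With 2 periods per year: i = 0.021, n = 12.
FV = 16300 × [(1+0.021)^12 − 1] / 0.021 = 16300 × 13.487762 = 219,850.5217

€219,851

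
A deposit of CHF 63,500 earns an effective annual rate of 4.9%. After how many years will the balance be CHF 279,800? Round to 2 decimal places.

(1+i)^n = 279800/63500 = 4.40630, so n = ln 4.40630 / ln 1.049 = 31.0016 years

31.00 years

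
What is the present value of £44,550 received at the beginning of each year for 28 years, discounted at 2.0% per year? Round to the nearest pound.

£967,042

Annuity factor a(28|0.02) × (1+i) = 21.706898; PV = 44550 × 21.706898 = 967,042.2971
Payments are at the start of each period, so multiply by (1+i).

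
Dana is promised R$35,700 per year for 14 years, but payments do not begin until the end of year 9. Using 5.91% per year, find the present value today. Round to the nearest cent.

R$210,787.50

PV at t=8 (ordinary 14-year annuity): 35700 × a(14|0.0591) = 35700 × 9.347003 = 333,687.9991
Discount back 8 years: 333,687.9991 × (1+0.0591)^(−8) = 333,687.9991 × 0.631690 = 210,787.4954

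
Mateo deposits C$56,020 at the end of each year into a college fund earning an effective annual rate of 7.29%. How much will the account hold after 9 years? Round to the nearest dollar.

C$679,151

Accumulation factor s(9|0.0729) = 12.123362; FV = 56020 × 12.123362 = 679,150.7664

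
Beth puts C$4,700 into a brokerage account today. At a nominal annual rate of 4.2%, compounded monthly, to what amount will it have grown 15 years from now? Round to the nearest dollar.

C$8,815

Periodic rate i = 0.042/12 = 0.0035; n = 15 × 12 = 180 periods.
FV = PV·(1+i)^n = 4,700 × 1.875546 = 8,815.0684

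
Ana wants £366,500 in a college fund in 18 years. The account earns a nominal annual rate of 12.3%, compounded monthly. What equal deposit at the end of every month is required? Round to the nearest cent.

£466.68

i = 0.123/12 = 0.01025 per month; n = 18·12 = 216.
FV-annuity factor = 785.335338; PMT = 366500 / 785.335338 = 466.6796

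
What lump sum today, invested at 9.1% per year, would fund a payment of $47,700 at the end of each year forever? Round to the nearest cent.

$524,175.82

PV = PMT / i = 47700 / 0.091 = 524,175.8242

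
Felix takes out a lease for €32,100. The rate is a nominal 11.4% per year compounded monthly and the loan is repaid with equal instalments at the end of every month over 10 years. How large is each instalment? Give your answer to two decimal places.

€449.48

With 12 periods per year: i = 0.0095, n = 120.
PMT = 32100 / ( [1 − (1+0.0095)^(−120)] / 0.0095 ) = 32100 / 71.416359 = 449.4768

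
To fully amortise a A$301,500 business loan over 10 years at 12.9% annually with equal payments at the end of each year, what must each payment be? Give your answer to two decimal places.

A$55,341.41

PMT = 301500 / ( [1 − (1+0.129)^(−10)] / 0.129 ) = 301500 / 5.448000 = 55,341.4143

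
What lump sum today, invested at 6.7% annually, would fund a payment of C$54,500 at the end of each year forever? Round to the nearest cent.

PV = PMT / i = 54500 / 0.067 = 813,432.8358

C$813,432.84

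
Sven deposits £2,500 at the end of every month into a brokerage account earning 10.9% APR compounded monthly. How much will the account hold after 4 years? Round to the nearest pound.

Periodic rate i = 0.109/12 = 0.00908333; n = 4 × 12 = 48 periods.
FV = PMT · [(1+i)^n − 1] / i = 2500 · 59.831324 = 149,578.3106

£149,578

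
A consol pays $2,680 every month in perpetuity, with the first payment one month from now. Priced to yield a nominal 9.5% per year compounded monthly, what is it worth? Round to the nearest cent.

$338,526.32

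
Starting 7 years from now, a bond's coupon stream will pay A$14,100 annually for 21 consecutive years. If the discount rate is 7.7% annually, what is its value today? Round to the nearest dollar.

Value one period before first payment (t=6): 14100 × [1 − (1+0.077)^(−21)] / 0.077 = 14100 × 10.251873 = 144,551.4140
PV₀ = 144,551.4140 / (1+0.077)^6 = 144,551.4140 / 1.560609 = 92,624.9794

A$92,625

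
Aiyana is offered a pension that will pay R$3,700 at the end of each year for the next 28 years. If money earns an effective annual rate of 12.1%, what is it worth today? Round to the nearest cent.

R$29,329.81

Annuity factor a(28|0.121) = 7.926975; PV = 3700 × 7.926975 = 29,329.8093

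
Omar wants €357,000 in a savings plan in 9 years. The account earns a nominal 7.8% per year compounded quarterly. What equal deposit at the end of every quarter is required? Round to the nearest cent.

i = 0.078/4 = 0.0195 per quarter; n = 9·4 = 36.
FV-annuity factor = 51.497253; PMT = 357000 / 51.497253 = 6,932.4086

€6,932.41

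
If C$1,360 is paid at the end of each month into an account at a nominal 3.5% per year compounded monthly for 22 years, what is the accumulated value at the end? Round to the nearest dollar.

C$539,654

i = 0.035/12 = 0.00291667 per month; n = 22·12 = 264.
FV = 1360 × [(1+0.00291667)^264 − 1] / 0.00291667 = 1360 × 396.804712 = 539,654.4088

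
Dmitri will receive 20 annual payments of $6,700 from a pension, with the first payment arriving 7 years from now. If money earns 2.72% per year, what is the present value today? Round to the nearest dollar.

$87,093

Value one period before first payment (t=6): 6700 × [1 − (1+0.0272)^(−20)] / 0.0272 = 6700 × 15.270031 = 102,309.2074
Discount back 6 years: 102,309.2074 × (1+0.0272)^(−6) = 102,309.2074 × 0.851275 = 87,093.2818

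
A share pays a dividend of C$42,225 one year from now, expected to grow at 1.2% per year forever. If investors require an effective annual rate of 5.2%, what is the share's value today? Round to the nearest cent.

PV = PMT / (i − g) = 42225 / (0.052 − 0.012) = 42225 / 0.040000 = 1,055,625.0000

C$1,055,625.00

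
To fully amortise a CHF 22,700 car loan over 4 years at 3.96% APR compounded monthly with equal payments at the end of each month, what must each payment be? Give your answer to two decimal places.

i = 0.0396/12 = 0.0033 per month; n = 4·12 = 48.
PMT = 22700 / ( [1 − (1+0.0033)^(−48)] / 0.0033 ) = 22700 / 44.323963 = 512.1383

CHF 512.14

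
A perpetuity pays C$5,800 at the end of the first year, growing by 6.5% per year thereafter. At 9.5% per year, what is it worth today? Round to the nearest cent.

C$193,333.33

PV = D₁/(r − g) = 5800/(0.095 − 0.065) = 193,333.3333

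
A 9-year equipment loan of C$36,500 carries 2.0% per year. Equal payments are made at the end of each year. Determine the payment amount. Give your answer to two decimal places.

Annuity-PV factor = 8.162237; PMT = 36500 / 8.162237 = 4,471.8135

C$4,471.81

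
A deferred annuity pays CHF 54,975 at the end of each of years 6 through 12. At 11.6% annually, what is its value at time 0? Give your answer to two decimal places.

CHF 146,789.80

Value one period before first payment (t=5): 54975 × [1 − (1+0.116)^(−7)] / 0.116 = 54975 × 4.622231 = 254,107.1295
PV₀ = 254,107.1295 / (1+0.116)^5 = 254,107.1295 / 1.731095 = 146,789.7995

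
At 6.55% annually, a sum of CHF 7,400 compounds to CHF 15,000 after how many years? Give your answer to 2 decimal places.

n = ln(15000/7400) / ln(1+0.0655) = ln(2.02703) / 0.063444 = 11.1369 years

11.14 years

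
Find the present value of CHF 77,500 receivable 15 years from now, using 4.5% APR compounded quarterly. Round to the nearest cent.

CHF 39,608.61

Periodic rate i = 0.045/4 = 0.01125; n = 15 × 4 = 60 periods.
PV = FV·(1+i)^(−n) = 77,500 × 0.511079 = 39,608.6121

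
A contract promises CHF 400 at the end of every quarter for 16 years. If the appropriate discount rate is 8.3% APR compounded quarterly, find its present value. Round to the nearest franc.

With 4 periods per year: i = 0.02075, n = 64.
PV = PMT · [1 − (1+i)^(−n)] / i = 400 · 35.246609 = 14,098.6437

CHF 14,099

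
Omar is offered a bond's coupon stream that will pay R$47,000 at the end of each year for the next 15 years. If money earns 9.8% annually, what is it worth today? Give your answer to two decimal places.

R$361,604.15

PV = PMT · [1 − (1+i)^(−n)] / i = 47000 · 7.693705 = 361,604.1516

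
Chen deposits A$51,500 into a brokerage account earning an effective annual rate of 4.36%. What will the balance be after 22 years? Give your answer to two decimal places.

A$131,691.21

FV = 51,500 × (1 + 0.0436)^22 = 131,691.2071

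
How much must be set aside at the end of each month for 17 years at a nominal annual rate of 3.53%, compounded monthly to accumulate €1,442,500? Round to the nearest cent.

€5,170.43

i = 0.0353/12 = 0.00294167 per month; n = 17·12 = 204.
FV-annuity factor = 278.990287; PMT = 1.4425e+06 / 278.990287 = 5,170.4309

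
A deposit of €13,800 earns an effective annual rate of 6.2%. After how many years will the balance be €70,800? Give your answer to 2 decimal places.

n = ln(70800/13800) / ln(1+0.062) = ln(5.13043) / 0.060154 = 27.1834 years

27.18 years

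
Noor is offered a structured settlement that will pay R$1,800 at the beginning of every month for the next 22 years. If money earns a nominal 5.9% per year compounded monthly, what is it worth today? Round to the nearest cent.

R$267,116.02

Periodic rate i = 0.059/12 = 0.00491667; n = 22 × 12 = 264 periods.
PV = PMT · [1 − (1+i)^(−n)] / i × (1+i) = 1800 · 148.397787 = 267,116.0166
(annuity-due: payments at period start, so ×(1+i).)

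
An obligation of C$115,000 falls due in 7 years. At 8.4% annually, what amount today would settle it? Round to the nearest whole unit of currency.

C$65,387

PV = FV·(1+i)^(−n) = 115,000 × 0.568585 = 65,387.2187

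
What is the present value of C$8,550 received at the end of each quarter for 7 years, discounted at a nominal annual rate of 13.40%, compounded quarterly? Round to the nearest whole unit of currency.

C$153,780

With 4 periods per year: i = 0.0335, n = 28.
PV = 8550 × [1 − (1+0.0335)^(−28)] / 0.0335 = 8550 × 17.985911 = 153,779.5360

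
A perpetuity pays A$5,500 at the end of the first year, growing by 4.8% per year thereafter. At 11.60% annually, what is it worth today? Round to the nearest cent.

PV = PMT / (i − g) = 5500 / (0.116 − 0.048) = 5500 / 0.068000 = 80,882.3529

A$80,882.35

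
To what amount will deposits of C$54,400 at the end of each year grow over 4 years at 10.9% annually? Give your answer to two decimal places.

FV = 54400 × [(1+0.109)^4 − 1] / 0.109 = 54400 × 4.702819 = 255,833.3552

C$255,833.36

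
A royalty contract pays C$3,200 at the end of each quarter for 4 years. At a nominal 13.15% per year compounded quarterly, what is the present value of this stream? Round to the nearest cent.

C$39,326.12

Periodic rate i = 0.1315/4 = 0.032875; n = 4 × 4 = 16 periods.
Annuity factor a(16|0.032875) = 12.289412; PV = 3200 × 12.289412 = 39,326.1190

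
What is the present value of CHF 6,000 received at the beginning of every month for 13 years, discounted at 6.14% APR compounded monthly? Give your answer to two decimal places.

With 12 periods per year: i = 0.00511667, n = 156.
PV = PMT · [1 − (1+i)^(−n)] / i × (1+i) = 6000 · 107.834514 = 647,007.0820
(annuity-due: payments at period start, so ×(1+i).)

CHF 647,007.08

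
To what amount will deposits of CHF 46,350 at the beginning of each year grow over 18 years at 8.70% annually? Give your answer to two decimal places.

FV = PMT · [(1+i)^n − 1] / i × (1+i) = 46350 · 43.590148 = 2,020,403.3608
(Beginning-of-period payments → annuity-due factor ×(1+i).)

CHF 2,020,403.36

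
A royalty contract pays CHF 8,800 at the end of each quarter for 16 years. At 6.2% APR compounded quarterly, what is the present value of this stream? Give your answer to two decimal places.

CHF 355,595.57

Periodic rate i = 0.062/4 = 0.0155; n = 16 × 4 = 64 periods.
PV = PMT · [1 − (1+i)^(−n)] / i = 8800 · 40.408587 = 355,595.5686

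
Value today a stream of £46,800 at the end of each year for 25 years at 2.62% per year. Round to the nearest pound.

£850,543

PV = PMT · [1 − (1+i)^(−n)] / i = 46800 · 18.173996 = 850,543.0074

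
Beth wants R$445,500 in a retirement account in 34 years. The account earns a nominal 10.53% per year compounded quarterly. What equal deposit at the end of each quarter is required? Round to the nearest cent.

i = 0.1053/4 = 0.026325 per quarter; n = 34·4 = 136.
PMT = 445500 / ( [(1+0.026325)^136 − 1] / 0.026325 ) = 445500 / 1263.318286 = 352.6427

R$352.64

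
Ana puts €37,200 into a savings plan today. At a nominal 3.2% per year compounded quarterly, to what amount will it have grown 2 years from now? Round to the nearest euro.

With 4 periods per year: i = 0.008, n = 8.
FV = 37,200 × (1 + 0.008)^8 = 39,648.5397

€39,649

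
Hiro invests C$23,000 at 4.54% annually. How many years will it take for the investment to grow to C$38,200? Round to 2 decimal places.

(1+i)^n = 38200/23000 = 1.66087, so n = ln 1.66087 / ln 1.0454 = 11.4267 years

11.43 years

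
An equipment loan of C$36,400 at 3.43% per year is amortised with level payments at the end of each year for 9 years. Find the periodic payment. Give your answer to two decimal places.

C$4,769.21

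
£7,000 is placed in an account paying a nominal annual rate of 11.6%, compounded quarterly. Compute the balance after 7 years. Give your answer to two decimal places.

£15,585.78

With 4 periods per year: i = 0.029, n = 28.
FV = 7,000 × (1 + 0.029)^28 = 15,585.7797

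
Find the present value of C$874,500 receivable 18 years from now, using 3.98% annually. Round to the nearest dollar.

PV = FV·(1+i)^(−n) = 874,500 × 0.495340 = 433,174.7945

C$433,175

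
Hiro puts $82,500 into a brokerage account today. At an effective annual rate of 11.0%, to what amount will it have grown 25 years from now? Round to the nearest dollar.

82,500 × (1+0.11)^25 = 82,500 × 13.585464 = 1,120,800.7637

$1,120,801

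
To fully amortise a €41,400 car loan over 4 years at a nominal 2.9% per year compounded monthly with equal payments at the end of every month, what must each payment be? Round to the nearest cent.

€914.53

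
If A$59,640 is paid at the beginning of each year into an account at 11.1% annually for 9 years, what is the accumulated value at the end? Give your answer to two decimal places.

FV = 59640 × [(1+0.111)^9 − 1] / 0.111 × (1+i) = 59640 × 15.802751 = 942,476.0417
(annuity-due: payments at period start, so ×(1+i).)

A$942,476.04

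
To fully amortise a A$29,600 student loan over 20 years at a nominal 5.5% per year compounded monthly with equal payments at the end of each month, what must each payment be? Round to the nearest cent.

With 12 periods per year: i = 0.00458333, n = 240.
Annuity-PV factor = 145.372649; PMT = 29600 / 145.372649 = 203.6146

A$203.61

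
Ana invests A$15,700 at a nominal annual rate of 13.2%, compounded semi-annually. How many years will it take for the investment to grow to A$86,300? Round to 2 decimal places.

13.33 years

Periodic rate i = 0.132/2 = 0.066.
n = ln(86300/15700) / ln(1+0.066) = ln(5.49682) / 0.063913 = 26.6637 half-years
= 26.6637/2 years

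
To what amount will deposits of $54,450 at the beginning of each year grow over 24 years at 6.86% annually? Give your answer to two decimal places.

FV = PMT · [(1+i)^n − 1] / i × (1+i) = 54450 · 60.992121 = 3,321,020.9620
(annuity-due: payments at period start, so ×(1+i).)

$3,321,020.96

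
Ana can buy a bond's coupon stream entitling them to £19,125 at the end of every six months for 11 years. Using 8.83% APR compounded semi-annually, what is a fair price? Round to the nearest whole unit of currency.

Periodic rate i = 0.0883/2 = 0.04415; n = 11 × 2 = 22 periods.
PV = PMT · [1 − (1+i)^(−n)] / i = 19125 · 13.894462 = 265,731.5842

£265,732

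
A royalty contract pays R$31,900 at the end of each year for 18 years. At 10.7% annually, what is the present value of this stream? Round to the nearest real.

R$250,295

PV = 31900 × [1 − (1+0.107)^(−18)] / 0.107 = 31900 × 7.846251 = 250,295.4059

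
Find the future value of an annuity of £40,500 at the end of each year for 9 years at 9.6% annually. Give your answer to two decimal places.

£540,797.97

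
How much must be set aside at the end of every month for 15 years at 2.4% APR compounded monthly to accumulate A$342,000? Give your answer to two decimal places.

A$1,580.35

Periodic rate i = 0.024/12 = 0.002; n = 15 × 12 = 180 periods.
PMT = 342000 / ( [(1+0.002)^180 − 1] / 0.002 ) = 342000 / 216.407098 = 1,580.3548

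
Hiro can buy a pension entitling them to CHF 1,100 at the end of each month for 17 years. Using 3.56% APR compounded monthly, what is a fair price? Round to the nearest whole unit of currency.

i = 0.0356/12 = 0.00296667 per month; n = 17·12 = 204.
PV = 1100 × [1 − (1+0.00296667)^(−204)] / 0.00296667 = 1100 × 152.880474 = 168,168.5210

CHF 168,169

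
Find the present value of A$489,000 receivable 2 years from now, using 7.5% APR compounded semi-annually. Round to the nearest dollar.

A$422,043

With 2 periods per year: i = 0.0375, n = 4.
PV = FV·(1+i)^(−n) = 489,000 × 0.863073 = 422,042.7436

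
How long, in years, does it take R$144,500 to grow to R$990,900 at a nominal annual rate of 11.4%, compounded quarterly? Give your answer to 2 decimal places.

17.13 years

Periodic rate i = 0.114/4 = 0.0285.
(1+i)^n = 990900/144500 = 6.85744, so n = ln 6.85744 / ln 1.0285 = 68.5137 quarters
= 68.5137/4 years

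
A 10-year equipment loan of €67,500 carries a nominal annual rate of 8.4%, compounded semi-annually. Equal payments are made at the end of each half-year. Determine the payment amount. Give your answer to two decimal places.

€5,055.13

Periodic rate i = 0.084/2 = 0.042; n = 10 × 2 = 20 periods.
PMT = 67500 / ( [1 − (1+0.042)^(−20)] / 0.042 ) = 67500 / 13.352783 = 5,055.1258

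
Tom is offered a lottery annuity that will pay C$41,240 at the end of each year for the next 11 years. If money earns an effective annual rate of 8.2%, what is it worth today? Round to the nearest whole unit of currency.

C$291,576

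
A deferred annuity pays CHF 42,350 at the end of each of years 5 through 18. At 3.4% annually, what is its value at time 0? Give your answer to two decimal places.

PV at t=4 (ordinary 14-year annuity): 42350 × a(14|0.034) = 42350 × 10.994143 = 465,601.9705
PV₀ = 465,601.9705 / (1+0.034)^4 = 465,601.9705 / 1.143095 = 407,317.1109

CHF 407,317.11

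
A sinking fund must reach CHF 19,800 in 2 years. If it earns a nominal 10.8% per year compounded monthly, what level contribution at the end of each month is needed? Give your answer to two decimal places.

CHF 742.80

With 12 periods per year: i = 0.009, n = 24.
PMT = 19800 / ( [(1+0.009)^24 − 1] / 0.009 ) = 19800 / 26.655977 = 742.7977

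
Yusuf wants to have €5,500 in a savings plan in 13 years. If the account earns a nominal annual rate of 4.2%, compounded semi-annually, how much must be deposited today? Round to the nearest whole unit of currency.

i = 0.042/2 = 0.021 per half-year; n = 13·2 = 26.
PV = 5,500 / (1 + 0.021)^26 = 5,500 / 1.716601 = 3,204.0065

€3,204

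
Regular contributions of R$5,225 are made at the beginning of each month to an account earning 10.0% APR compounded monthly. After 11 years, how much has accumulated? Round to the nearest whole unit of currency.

R$1,258,446

i = 0.1/12 = 0.00833333 per month; n = 11·12 = 132.
Accumulation factor s(132|0.00833333) × (1+i) = 240.850997; FV = 5225 × 240.850997 = 1,258,446.4604
Payments are at the start of each period, so multiply by (1+i).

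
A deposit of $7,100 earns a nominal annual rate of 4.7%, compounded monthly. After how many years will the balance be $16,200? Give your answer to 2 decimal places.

Periodic rate i = 0.047/12 = 0.00391667.
(1+i)^n = 16200/7100 = 2.28169, so n = ln 2.28169 / ln 1.00392 = 211.0292 months
= 211.0292/12 years

17.59 years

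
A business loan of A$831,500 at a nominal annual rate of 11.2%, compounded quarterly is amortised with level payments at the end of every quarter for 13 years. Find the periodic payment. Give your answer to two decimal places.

A$30,549.00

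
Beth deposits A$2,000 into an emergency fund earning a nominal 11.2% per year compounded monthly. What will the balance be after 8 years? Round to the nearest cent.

With 12 periods per year: i = 0.00933333, n = 96.
2,000 × (1+0.00933333)^96 = 2,000 × 2.439625 = 4,879.2508

A$4,879.25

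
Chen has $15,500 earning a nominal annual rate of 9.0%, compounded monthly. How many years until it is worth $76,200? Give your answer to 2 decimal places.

Periodic rate i = 0.09/12 = 0.0075.
(1+i)^n = 76200/15500 = 4.91613, so n = ln 4.91613 / ln 1.0075 = 213.1315 months
= 213.1315/12 years

17.76 years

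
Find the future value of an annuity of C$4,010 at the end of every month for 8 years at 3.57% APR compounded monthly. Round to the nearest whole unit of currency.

C$444,801

With 12 periods per year: i = 0.002975, n = 96.
FV = PMT · [(1+i)^n − 1] / i = 4010 · 110.923059 = 444,801.4673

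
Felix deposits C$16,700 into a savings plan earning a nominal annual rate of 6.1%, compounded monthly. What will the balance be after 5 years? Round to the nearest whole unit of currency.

C$22,638

With 12 periods per year: i = 0.00508333, n = 60.
FV = PV·(1+i)^n = 16,700 × 1.355577 = 22,638.1408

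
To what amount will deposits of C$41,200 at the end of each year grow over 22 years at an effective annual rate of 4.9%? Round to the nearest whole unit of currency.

C$1,567,768

FV = PMT · [(1+i)^n − 1] / i = 41200 · 38.052624 = 1,567,768.1128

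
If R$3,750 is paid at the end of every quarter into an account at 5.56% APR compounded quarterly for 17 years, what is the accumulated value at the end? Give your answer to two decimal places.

R$419,954.91

i = 0.0556/4 = 0.0139 per quarter; n = 17·4 = 68.
FV = PMT · [(1+i)^n − 1] / i = 3750 · 111.987976 = 419,954.9101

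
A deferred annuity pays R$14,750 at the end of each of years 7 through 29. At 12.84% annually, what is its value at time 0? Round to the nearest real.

R$52,190

PV at t=6 (ordinary 23-year annuity): 14750 × a(23|0.1284) = 14750 × 7.304230 = 107,737.3948
PV₀ = 107,737.3948 / (1+0.1284)^6 = 107,737.3948 / 2.064327 = 52,190.0851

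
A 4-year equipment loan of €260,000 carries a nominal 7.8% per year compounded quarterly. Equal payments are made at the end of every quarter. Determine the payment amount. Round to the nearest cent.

€19,073.27

i = 0.078/4 = 0.0195 per quarter; n = 4·4 = 16.
PMT = 260000 / ( [1 − (1+0.0195)^(−16)] / 0.0195 ) = 260000 / 13.631642 = 19,073.2715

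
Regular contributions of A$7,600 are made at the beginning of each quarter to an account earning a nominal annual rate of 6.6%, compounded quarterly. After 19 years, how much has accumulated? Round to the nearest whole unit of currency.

Periodic rate i = 0.066/4 = 0.0165; n = 19 × 4 = 76 periods.
Accumulation factor s(76|0.0165) × (1+i) = 152.084110; FV = 7600 × 152.084110 = 1,155,839.2322
(Beginning-of-period payments → annuity-due factor ×(1+i).)

A$1,155,839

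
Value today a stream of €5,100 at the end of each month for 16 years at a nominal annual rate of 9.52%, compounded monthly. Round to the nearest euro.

i = 0.0952/12 = 0.00793333 per month; n = 16·12 = 192.
PV = PMT · [1 − (1+i)^(−n)] / i = 5100 · 98.404111 = 501,860.9644

€501,861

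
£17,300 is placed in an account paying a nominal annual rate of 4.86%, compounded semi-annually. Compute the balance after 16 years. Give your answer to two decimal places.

Periodic rate i = 0.0486/2 = 0.0243; n = 16 × 2 = 32 periods.
FV = PV·(1+i)^n = 17,300 × 2.156103 = 37,300.5839

£37,300.58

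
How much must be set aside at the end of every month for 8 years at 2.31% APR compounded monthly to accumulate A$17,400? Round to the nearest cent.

Periodic rate i = 0.0231/12 = 0.001925; n = 8 × 12 = 96 periods.
PMT = 17400 / ( [(1+0.001925)^96 − 1] / 0.001925 ) = 17400 / 105.332021 = 165.1919

A$165.19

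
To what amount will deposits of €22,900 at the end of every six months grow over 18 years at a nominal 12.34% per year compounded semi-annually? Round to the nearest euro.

€2,832,283

With 2 periods per year: i = 0.0617, n = 36.
Accumulation factor s(36|0.0617) = 123.680480; FV = 22900 × 123.680480 = 2,832,282.9938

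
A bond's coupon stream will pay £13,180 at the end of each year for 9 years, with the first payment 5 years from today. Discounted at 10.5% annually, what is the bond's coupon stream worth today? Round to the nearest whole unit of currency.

PV at t=4 (ordinary 9-year annuity): 13180 × a(9|0.105) = 13180 × 5.646324 = 74,418.5487
PV₀ = 74,418.5487 / (1+0.105)^4 = 74,418.5487 / 1.490902 = 49,915.1159

£49,915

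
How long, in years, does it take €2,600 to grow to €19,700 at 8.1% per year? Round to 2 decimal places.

26.00 years

(1+i)^n = 19700/2600 = 7.57692, so n = ln 7.57692 / ln 1.081 = 26.0007 years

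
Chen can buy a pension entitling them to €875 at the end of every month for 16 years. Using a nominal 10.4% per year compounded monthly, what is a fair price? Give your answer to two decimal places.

€81,703.88

i = 0.104/12 = 0.00866667 per month; n = 16·12 = 192.
PV = 875 × [1 − (1+0.00866667)^(−192)] / 0.00866667 = 875 × 93.375861 = 81,703.8783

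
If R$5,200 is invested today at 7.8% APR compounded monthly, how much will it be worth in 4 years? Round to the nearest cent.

R$7,096.84

Periodic rate i = 0.078/12 = 0.0065; n = 4 × 12 = 48 periods.
FV = PV·(1+i)^n = 5,200 × 1.364776 = 7,096.8356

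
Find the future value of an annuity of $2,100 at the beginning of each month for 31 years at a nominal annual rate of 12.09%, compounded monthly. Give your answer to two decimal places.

$8,556,953.93

Periodic rate i = 0.1209/12 = 0.010075; n = 31 × 12 = 372 periods.
FV = 2100 × [(1+0.010075)^372 − 1] / 0.010075 × (1+i) = 2100 × 4074.739964 = 8,556,953.9254
(annuity-due: payments at period start, so ×(1+i).)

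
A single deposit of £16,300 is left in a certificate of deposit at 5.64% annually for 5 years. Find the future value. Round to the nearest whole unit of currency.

FV = 16,300 × (1 + 0.0564)^5 = 21,445.1736

£21,445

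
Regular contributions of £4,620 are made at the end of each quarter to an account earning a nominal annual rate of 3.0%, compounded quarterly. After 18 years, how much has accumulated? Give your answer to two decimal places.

£438,932.47

With 4 periods per year: i = 0.0075, n = 72.
Accumulation factor s(72|0.0075) = 95.007028; FV = 4620 × 95.007028 = 438,932.4674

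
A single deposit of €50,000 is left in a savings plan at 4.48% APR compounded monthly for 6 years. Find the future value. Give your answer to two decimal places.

€65,386.94

With 12 periods per year: i = 0.00373333, n = 72.
50,000 × (1+0.00373333)^72 = 50,000 × 1.307739 = 65,386.9365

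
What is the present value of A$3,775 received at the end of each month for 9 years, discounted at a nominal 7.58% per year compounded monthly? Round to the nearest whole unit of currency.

A$294,875

i = 0.0758/12 = 0.00631667 per month; n = 9·12 = 108.
PV = 3775 × [1 − (1+0.00631667)^(−108)] / 0.00631667 = 3775 × 78.112492 = 294,874.6575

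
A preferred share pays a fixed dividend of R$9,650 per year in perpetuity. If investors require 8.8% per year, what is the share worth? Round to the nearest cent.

R$109,659.09

PV = C/r = 9650/0.088 = 109,659.0909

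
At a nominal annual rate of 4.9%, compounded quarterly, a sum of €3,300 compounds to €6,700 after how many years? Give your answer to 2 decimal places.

Periodic rate i = 0.049/4 = 0.01225.
n = ln(6700/3300) / ln(1+0.01225) = ln(2.03030) / 0.012176 = 58.1644 quarters
= 58.1644/4 years

14.54 years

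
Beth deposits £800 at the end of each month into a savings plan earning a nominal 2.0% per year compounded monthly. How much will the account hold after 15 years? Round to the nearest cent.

i = 0.02/12 = 0.00166667 per month; n = 15·12 = 180.
FV = 800 × [(1+0.00166667)^180 − 1] / 0.00166667 = 800 × 209.713056 = 167,770.4445

£167,770.44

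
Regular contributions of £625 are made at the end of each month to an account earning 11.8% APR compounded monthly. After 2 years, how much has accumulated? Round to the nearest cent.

£16,825.14

With 12 periods per year: i = 0.00983333, n = 24.
FV = PMT · [(1+i)^n − 1] / i = 625 · 26.920223 = 16,825.1395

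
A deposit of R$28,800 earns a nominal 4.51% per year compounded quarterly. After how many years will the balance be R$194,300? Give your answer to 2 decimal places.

Periodic rate i = 0.0451/4 = 0.011275.
(1+i)^n = 194300/28800 = 6.74653, so n = ln 6.74653 / ln 1.01127 = 170.2678 quarters
= 170.2678/4 years

42.57 years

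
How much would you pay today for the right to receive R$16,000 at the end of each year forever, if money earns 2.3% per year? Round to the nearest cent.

PV = PMT / i = 16000 / 0.023 = 695,652.1739

R$695,652.17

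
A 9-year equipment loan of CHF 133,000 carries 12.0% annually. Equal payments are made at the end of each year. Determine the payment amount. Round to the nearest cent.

Annuity-PV factor = 5.328250; PMT = 133000 / 5.328250 = 24,961.2922

CHF 24,961.29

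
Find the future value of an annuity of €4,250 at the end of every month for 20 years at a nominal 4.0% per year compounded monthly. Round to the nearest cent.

€1,558,792.16

i = 0.04/12 = 0.00333333 per month; n = 20·12 = 240.
FV = 4250 × [(1+0.00333333)^240 − 1] / 0.00333333 = 4250 × 366.774626 = 1,558,792.1609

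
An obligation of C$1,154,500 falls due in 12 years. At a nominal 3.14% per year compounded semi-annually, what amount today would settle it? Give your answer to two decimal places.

C$794,370.45

With 2 periods per year: i = 0.0157, n = 24.
Discount factor = (1+0.0157)^(−24) = 0.688064; PV = 1,154,500 × 0.688064 = 794,370.4464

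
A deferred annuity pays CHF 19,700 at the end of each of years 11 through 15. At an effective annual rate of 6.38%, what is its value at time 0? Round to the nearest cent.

Value one period before first payment (t=10): 19700 × [1 − (1+0.0638)^(−5)] / 0.0638 = 19700 × 4.169173 = 82,132.7035
PV₀ = 82,132.7035 / (1+0.0638)^10 = 82,132.7035 / 1.856094 = 44,250.3040

CHF 44,250.30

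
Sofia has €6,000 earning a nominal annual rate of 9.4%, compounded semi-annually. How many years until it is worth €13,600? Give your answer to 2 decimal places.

8.91 years

Periodic rate i = 0.094/2 = 0.047.
(1+i)^n = 13600/6000 = 2.26667, so n = ln 2.26667 / ln 1.047 = 17.8169 half-years
= 17.8169/2 years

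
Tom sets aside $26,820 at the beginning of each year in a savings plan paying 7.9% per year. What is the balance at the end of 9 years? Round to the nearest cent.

$359,869.41

FV = PMT · [(1+i)^n − 1] / i × (1+i) = 26820 · 13.417950 = 359,869.4148
(Beginning-of-period payments → annuity-due factor ×(1+i).)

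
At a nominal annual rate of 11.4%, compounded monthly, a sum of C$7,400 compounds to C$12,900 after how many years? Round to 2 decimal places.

4.90 years

Periodic rate i = 0.114/12 = 0.0095.
n = ln(12900/7400) / ln(1+0.0095) = ln(1.74324) / 0.009455 = 58.7772 months
= 58.7772/12 years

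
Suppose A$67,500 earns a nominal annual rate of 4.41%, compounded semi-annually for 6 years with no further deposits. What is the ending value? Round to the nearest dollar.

i = 0.0441/2 = 0.02205 per half-year; n = 6·2 = 12.
FV = PV·(1+i)^n = 67,500 × 1.299169 = 87,693.9199

A$87,694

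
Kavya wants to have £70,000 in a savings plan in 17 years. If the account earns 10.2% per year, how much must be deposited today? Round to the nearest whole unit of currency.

Discount factor = (1+0.102)^(−17) = 0.191828; PV = 70,000 × 0.191828 = 13,427.9877

£13,428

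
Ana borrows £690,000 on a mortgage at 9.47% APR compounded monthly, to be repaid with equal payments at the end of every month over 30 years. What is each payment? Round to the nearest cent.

i = 0.0947/12 = 0.00789167 per month; n = 30·12 = 360.
PMT = 690000 / ( [1 − (1+0.00789167)^(−360)] / 0.00789167 ) = 690000 / 119.236943 = 5,786.7971

£5,786.80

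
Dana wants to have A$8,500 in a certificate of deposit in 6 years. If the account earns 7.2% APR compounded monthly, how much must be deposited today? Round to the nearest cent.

A$5,525.41

Periodic rate i = 0.072/12 = 0.006; n = 6 × 12 = 72 periods.
Discount factor = (1+0.006)^(−72) = 0.650048; PV = 8,500 × 0.650048 = 5,525.4075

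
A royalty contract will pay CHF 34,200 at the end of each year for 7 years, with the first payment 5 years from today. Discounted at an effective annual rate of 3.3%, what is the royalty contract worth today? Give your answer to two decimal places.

CHF 185,027.71

Value one period before first payment (t=4): 34200 × [1 − (1+0.033)^(−7)] / 0.033 = 34200 × 6.160443 = 210,687.1526
Discount back 4 years: 210,687.1526 × (1+0.033)^(−4) = 210,687.1526 × 0.878211 = 185,027.7074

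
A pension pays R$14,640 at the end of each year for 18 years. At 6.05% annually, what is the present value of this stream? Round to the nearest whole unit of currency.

R$157,923

PV = 14640 × [1 − (1+0.0605)^(−18)] / 0.0605 = 14640 × 10.787067 = 157,922.6572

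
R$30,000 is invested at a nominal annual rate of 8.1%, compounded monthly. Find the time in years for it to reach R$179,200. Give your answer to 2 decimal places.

22.14 years

Periodic rate i = 0.081/12 = 0.00675.
(1+i)^n = 179200/30000 = 5.97333, so n = ln 5.97333 / ln 1.00675 = 265.6786 months
= 265.6786/12 years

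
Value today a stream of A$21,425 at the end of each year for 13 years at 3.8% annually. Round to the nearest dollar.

A$216,622

PV = 21425 × [1 − (1+0.038)^(−13)] / 0.038 = 21425 × 10.110723 = 216,622.2476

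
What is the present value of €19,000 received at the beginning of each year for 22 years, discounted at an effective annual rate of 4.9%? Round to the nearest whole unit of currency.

PV = PMT · [1 − (1+i)^(−n)] / i × (1+i) = 19000 · 13.934756 = 264,760.3581
Payments are at the start of each period, so multiply by (1+i).

€264,760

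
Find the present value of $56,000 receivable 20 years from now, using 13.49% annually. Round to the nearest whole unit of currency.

Discount factor = (1+0.1349)^(−20) = 0.079588; PV = 56,000 × 0.079588 = 4,456.9330

$4,457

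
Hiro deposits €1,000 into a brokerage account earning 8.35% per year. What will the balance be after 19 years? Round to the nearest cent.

€4,589.33

FV = PV·(1+i)^n = 1,000 × 4.589331 = 4,589.3312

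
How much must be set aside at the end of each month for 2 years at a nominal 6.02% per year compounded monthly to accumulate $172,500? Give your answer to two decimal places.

$6,781.48

i = 0.0602/12 = 0.00501667 per month; n = 2·12 = 24.
PMT = 172500 / ( [(1+0.00501667)^24 − 1] / 0.00501667 ) = 172500 / 25.436907 = 6,781.4849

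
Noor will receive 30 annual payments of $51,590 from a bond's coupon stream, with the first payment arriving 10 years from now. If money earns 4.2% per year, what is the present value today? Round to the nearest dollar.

$601,343

PV at t=9 (ordinary 30-year annuity): 51590 × a(30|0.042) = 51590 × 16.879749 = 870,826.2355
PV₀ = 870,826.2355 / (1+0.042)^9 = 870,826.2355 / 1.448136 = 601,342.6872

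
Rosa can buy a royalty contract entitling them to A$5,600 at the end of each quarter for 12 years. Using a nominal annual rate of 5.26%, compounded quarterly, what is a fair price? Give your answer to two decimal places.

With 4 periods per year: i = 0.01315, n = 48.
PV = 5600 × [1 − (1+0.01315)^(−48)] / 0.01315 = 5600 × 35.426152 = 198,386.4530

A$198,386.45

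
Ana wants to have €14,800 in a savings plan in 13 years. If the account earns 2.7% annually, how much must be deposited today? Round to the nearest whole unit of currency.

PV = 14,800 / (1 + 0.027)^13 = 14,800 / 1.413890 = 10,467.5718

€10,468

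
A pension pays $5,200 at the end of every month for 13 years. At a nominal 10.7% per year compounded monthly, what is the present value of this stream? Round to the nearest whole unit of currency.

$437,170

With 12 periods per year: i = 0.00891667, n = 156.
Annuity factor a(156|0.00891667) = 84.071205; PV = 5200 × 84.071205 = 437,170.2670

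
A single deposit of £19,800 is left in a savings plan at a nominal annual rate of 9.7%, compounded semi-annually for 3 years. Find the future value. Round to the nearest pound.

With 2 periods per year: i = 0.0485, n = 6.
FV = 19,800 × (1 + 0.0485)^6 = 26,307.2710

£26,307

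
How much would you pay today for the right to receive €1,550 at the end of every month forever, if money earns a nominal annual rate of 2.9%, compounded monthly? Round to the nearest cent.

Periodic rate i = 0.029/12 = 0.00241667.
PV = PMT / i = 1550 / 0.00241667 = 641,379.3103

€641,379.31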